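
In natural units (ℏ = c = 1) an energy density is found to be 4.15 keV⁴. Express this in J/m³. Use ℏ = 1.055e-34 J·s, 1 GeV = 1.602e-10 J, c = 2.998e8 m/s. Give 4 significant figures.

8.639e13 J/m³

[E]/[L]³ = [E]⁴/(ℏc)³; restore (ℏc)⁻³.
1 GeV⁴ → 1/(ℏc)³ × (1 GeV in J)⁴ = 2.082e37 J/m³.
Convert the energy scale: 4.15 keV⁴ = 4.15e-24 GeV⁴.
Result: 4.15e-24 × 2.082e37 = 8.639e13 J/m³.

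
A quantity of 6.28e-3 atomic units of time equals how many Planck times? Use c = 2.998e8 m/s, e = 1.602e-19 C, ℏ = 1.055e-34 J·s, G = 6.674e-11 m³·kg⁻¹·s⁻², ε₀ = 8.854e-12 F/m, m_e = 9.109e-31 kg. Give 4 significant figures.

atomic unit of time: τ_au = (4πε₀)²ℏ³/(m_e e⁴) = 2.423e-17 s
Planck time: t_P = √(ℏG/c⁵) = 5.392e-44 s
6.28e-3 × 2.423e-17 / 5.392e-44 = 2.822e24

2.822e24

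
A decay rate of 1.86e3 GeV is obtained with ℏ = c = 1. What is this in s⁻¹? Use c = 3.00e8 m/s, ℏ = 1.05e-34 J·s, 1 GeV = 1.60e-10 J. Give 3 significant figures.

2.83e27 s⁻¹

A rate is [E]/ℏ; divide by ℏ.
1 GeV → 1/ℏ × (1 GeV in J) = 1.52e24 s⁻¹.
Result: 1.86e3 × 1.52e24 = 2.83e27 s⁻¹.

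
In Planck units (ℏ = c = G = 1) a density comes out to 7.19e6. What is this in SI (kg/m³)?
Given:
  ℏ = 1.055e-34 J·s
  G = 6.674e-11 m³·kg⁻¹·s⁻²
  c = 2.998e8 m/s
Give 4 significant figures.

3.706e103 kg/m³

One Planck density: ρ_P = c⁵/(ℏG²) = 5.154e96 kg/m³.
7.19e6 × 5.154e96 kg/m³ = 3.706e103 kg/m³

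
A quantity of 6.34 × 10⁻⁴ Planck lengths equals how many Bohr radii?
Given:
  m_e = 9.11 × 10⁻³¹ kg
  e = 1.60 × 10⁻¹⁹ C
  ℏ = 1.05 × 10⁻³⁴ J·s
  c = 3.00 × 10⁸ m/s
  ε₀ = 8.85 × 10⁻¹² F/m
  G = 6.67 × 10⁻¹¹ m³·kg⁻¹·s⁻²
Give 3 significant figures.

Planck length: ℓ_P = √(ℏG/c³) = 1.61 × 10⁻³⁵ m
Bohr radius: a₀ = 4πε₀ℏ²/(m_e e²) = 5.26 × 10⁻¹¹ m
6.34 × 10⁻⁴ × 1.61 × 10⁻³⁵ / 5.26 × 10⁻¹¹ = 1.94 × 10⁻²⁸

1.94 × 10⁻²⁸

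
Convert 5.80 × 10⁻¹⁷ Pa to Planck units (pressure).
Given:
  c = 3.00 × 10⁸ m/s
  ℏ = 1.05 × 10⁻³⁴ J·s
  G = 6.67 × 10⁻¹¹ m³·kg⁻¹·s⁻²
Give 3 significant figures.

Planck pressure: p_P = c⁷/(ℏG²) = 4.68 × 10¹¹³ Pa.
5.80 × 10⁻¹⁷ / 4.68 × 10¹¹³ = 1.24 × 10⁻¹³⁰

1.24 × 10⁻¹³⁰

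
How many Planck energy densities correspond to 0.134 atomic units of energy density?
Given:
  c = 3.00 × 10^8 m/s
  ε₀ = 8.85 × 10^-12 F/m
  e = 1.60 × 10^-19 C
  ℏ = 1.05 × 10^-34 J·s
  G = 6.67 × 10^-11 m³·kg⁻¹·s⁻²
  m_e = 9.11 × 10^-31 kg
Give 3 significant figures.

atomic unit of energy density: u_au = E_h/a₀³ = m_e⁴e¹⁰/((4πε₀)⁵ℏ⁸) = 3.01 × 10^13 J/m³
Planck energy density: u_P = c⁷/(ℏG²) = 4.68 × 10^113 J/m³
0.134 × 3.01 × 10^13 / 4.68 × 10^113 = 8.62 × 10^-102

8.62 × 10^-102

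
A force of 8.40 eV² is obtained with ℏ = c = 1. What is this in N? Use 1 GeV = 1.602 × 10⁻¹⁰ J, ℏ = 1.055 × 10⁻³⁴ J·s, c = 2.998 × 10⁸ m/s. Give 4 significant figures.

6.816 × 10⁻¹² N

Force is [E]/[L] = [E]²/(ℏc); restore (ℏc)⁻¹.
1 GeV² → 1/(ℏc) × (1 GeV in J)² = 8.114 × 10⁵ N.
Convert the energy scale: 8.40 eV² = 8.40 × 10⁻¹⁸ GeV².
Result: 8.40 × 10⁻¹⁸ × 8.114 × 10⁵ = 6.816 × 10⁻¹² N.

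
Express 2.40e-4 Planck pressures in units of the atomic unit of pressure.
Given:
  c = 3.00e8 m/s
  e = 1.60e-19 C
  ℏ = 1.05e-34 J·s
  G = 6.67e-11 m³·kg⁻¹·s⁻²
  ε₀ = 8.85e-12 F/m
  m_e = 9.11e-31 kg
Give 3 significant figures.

Planck pressure: p_P = c⁷/(ℏG²) = 4.68e113 Pa
atomic unit of pressure: P_au = E_h/a₀³ = m_e⁴e¹⁰/((4πε₀)⁵ℏ⁸) = 3.01e13 Pa
2.40e-4 × 4.68e113 / 3.01e13 = 3.73e96

3.73e96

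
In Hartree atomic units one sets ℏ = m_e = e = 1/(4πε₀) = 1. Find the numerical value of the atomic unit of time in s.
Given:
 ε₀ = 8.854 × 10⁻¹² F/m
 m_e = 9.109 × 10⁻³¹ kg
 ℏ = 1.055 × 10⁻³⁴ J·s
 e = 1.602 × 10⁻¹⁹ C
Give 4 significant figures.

τ_au = (4πε₀)²ℏ³/(m_e e⁴)
E_h = 4.354 × 10⁻¹⁸ J
ℏ/E_h = 2.423 × 10⁻¹⁷ s

2.423 × 10⁻¹⁷ s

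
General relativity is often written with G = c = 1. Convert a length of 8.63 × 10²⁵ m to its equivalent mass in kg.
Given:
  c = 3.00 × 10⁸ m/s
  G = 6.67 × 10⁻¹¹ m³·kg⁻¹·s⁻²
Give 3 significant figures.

Length → mass via c²/G.
8.63 × 10²⁵ m × (c²/G) = 1.16 × 10⁵³ kg

1.16 × 10⁵³ kg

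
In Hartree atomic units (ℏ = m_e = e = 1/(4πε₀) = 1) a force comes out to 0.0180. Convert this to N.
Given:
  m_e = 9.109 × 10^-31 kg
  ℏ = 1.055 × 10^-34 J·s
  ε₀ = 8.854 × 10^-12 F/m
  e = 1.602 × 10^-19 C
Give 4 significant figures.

1.480 × 10^-9 N

One atomic unit of force: F_au = E_h/a₀ = m_e²e⁶/((4πε₀)³ℏ⁴) = 8.220 × 10^-8 N.
0.0180 × 8.220 × 10^-8 N = 1.480 × 10^-9 N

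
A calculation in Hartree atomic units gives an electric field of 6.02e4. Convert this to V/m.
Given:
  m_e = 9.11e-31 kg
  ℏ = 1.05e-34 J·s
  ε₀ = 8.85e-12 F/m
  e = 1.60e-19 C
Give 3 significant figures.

3.13e16 V/m

One atomic unit of electric field: E_au = E_h/(e a₀) = m_e²e⁵/((4πε₀)³ℏ⁴) = 5.20e11 V/m.
6.02e4 × 5.20e11 V/m = 3.13e16 V/m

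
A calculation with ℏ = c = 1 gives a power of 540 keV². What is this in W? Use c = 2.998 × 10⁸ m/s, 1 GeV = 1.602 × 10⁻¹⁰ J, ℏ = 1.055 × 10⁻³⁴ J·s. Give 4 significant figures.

1.314 × 10⁵ W

Power is [E]/[T] = [E]²/ℏ.
1 GeV² → 1/ℏ × (1 GeV in J)² = 2.433 × 10¹⁴ W.
Convert the energy scale: 540 keV² = 5.40 × 10⁻¹⁰ GeV².
Result: 5.40 × 10⁻¹⁰ × 2.433 × 10¹⁴ = 1.314 × 10⁵ W.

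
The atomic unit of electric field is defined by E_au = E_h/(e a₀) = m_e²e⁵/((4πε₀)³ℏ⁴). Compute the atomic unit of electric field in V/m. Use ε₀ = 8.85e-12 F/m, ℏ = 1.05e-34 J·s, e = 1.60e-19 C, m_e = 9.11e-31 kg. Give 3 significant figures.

E_au = E_h/(e a₀) = m_e²e⁵/((4πε₀)³ℏ⁴)
E_h = 4.38e-18 J
a₀ = 5.26e-11 m
E_h/(e·a₀) = 5.20e11 V/m

5.20e11 V/m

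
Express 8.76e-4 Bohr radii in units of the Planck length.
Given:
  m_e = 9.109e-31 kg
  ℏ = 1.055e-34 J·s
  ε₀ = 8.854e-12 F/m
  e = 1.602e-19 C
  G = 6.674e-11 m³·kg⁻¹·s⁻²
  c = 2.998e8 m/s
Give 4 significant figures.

2.871e21

Bohr radius: a₀ = 4πε₀ℏ²/(m_e e²) = 5.297e-11 m
Planck length: ℓ_P = √(ℏG/c³) = 1.616e-35 m
8.76e-4 × 5.297e-11 / 1.616e-35 = 2.871e21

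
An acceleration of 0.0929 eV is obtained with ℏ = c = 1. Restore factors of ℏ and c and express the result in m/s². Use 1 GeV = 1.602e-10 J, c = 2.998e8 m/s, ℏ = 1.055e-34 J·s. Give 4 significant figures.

Acceleration is [L]/[T]² = c·[E]/ℏ.
1 GeV → c/ℏ × (1 GeV in J) = 4.552e32 m/s².
Convert the energy scale: 0.0929 eV = 9.29e-11 GeV.
Result: 9.29e-11 × 4.552e32 = 4.229e22 m/s².

4.229e22 m/s²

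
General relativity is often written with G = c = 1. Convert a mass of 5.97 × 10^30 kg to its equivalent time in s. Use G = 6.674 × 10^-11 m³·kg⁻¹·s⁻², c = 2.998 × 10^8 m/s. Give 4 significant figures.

1.479 × 10^-5 s

Mass → time via G/c³.
5.97 × 10^30 kg × (G/c³) = 1.479 × 10^-5 s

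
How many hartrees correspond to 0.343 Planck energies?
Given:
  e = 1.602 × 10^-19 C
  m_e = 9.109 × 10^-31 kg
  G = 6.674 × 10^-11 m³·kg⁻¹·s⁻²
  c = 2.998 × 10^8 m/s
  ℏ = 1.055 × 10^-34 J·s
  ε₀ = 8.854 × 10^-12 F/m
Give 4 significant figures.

Planck energy: E_P = √(ℏc⁵/G) = 1.957 × 10^9 J
hartree: E_h = m_e e⁴/(4πε₀ℏ)² = 4.354 × 10^-18 J
0.343 × 1.957 × 10^9 / 4.354 × 10^-18 = 1.541 × 10^26

1.541 × 10^26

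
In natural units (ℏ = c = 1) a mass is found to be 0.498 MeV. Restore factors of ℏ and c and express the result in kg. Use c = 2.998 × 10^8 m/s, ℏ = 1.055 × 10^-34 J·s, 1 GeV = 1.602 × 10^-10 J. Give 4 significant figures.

Mass is [E]/c²; divide by c².
1 GeV → 1/c² × (1 GeV in J) = 1.782 × 10^-27 kg.
Convert the energy scale: 0.498 MeV = 4.98 × 10^-4 GeV.
Result: 4.98 × 10^-4 × 1.782 × 10^-27 = 8.876 × 10^-31 kg.

8.876 × 10^-31 kg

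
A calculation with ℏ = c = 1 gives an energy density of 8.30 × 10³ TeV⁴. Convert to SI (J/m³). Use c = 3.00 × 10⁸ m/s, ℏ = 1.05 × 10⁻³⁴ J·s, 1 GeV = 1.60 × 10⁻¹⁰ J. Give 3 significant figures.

1.74 × 10⁵³ J/m³

[E]/[L]³ = [E]⁴/(ℏc)³; restore (ℏc)⁻³.
1 GeV⁴ → 1/(ℏc)³ × (1 GeV in J)⁴ = 2.10 × 10³⁷ J/m³.
Convert the energy scale: 8.30 × 10³ TeV⁴ = 8.30 × 10¹⁵ GeV⁴.
Result: 8.30 × 10¹⁵ × 2.10 × 10³⁷ = 1.74 × 10⁵³ J/m³.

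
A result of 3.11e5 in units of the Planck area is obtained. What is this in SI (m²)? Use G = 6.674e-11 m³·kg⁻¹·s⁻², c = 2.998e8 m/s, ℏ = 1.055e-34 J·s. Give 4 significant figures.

8.127e-65 m²

One Planck area: A_P = ℏG/c³ = 2.613e-70 m².
3.11e5 × 2.613e-70 m² = 8.127e-65 m²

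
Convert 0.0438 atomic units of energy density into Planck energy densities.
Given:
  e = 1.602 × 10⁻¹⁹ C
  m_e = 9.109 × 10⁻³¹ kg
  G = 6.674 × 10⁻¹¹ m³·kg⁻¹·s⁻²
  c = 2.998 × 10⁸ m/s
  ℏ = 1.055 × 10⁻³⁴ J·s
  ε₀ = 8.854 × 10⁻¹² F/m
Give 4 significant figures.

2.770 × 10⁻¹⁰²

atomic unit of energy density: u_au = E_h/a₀³ = m_e⁴e¹⁰/((4πε₀)⁵ℏ⁸) = 2.929 × 10¹³ J/m³
Planck energy density: u_P = c⁷/(ℏG²) = 4.632 × 10¹¹³ J/m³
0.0438 × 2.929 × 10¹³ / 4.632 × 10¹¹³ = 2.770 × 10⁻¹⁰²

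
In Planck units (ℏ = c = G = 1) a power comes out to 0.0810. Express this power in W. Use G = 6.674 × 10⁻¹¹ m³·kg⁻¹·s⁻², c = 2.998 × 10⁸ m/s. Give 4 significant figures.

One Planck power: P_P = c⁵/G = 3.629 × 10⁵² W.
0.0810 × 3.629 × 10⁵² W = 2.939 × 10⁵¹ W

2.939 × 10⁵¹ W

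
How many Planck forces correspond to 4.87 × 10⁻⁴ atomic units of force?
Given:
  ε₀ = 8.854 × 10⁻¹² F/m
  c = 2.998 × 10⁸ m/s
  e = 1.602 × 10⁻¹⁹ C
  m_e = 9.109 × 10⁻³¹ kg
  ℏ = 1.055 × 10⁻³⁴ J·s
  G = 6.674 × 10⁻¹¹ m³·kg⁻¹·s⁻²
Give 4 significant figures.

atomic unit of force: F_au = E_h/a₀ = m_e²e⁶/((4πε₀)³ℏ⁴) = 8.220 × 10⁻⁸ N
Planck force: F_P = c⁴/G = 1.210 × 10⁴⁴ N
4.87 × 10⁻⁴ × 8.220 × 10⁻⁸ / 1.210 × 10⁴⁴ = 3.307 × 10⁻⁵⁵

3.307 × 10⁻⁵⁵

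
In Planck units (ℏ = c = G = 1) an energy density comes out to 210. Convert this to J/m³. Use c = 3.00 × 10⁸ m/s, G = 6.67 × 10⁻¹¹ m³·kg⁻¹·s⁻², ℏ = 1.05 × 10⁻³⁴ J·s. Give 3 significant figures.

One Planck energy density: u_P = c⁷/(ℏG²) = 4.68 × 10¹¹³ J/m³.
210 × 4.68 × 10¹¹³ J/m³ = 9.83 × 10¹¹⁵ J/m³

9.83 × 10¹¹⁵ J/m³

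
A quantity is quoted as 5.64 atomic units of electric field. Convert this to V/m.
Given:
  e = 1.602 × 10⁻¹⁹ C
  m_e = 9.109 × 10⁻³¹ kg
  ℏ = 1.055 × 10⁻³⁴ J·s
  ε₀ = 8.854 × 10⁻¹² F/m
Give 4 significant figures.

One atomic unit of electric field: E_au = E_h/(e a₀) = m_e²e⁵/((4πε₀)³ℏ⁴) = 5.131 × 10¹¹ V/m.
5.64 × 5.131 × 10¹¹ V/m = 2.894 × 10¹² V/m

2.894 × 10¹² V/m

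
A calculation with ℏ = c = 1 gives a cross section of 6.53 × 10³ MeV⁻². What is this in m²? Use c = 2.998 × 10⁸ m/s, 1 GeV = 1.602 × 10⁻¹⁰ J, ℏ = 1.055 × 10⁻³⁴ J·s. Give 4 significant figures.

2.545 × 10⁻²² m²

Area is [L]² = [E]⁻²·(ℏc)²; restore (ℏc)².
1 GeV⁻² → (ℏc)² × (1 GeV in J)⁻² = 3.898 × 10⁻³² m².
Convert the energy scale: 6.53 × 10³ MeV⁻² = 6.53 × 10⁹ GeV⁻².
Result: 6.53 × 10⁹ × 3.898 × 10⁻³² = 2.545 × 10⁻²² m².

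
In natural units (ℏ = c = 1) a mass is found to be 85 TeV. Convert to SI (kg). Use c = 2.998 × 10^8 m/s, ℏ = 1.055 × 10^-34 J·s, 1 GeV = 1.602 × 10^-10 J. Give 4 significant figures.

Mass is [E]/c²; divide by c².
1 GeV → 1/c² × (1 GeV in J) = 1.782 × 10^-27 kg.
Convert the energy scale: 85 TeV = 8.50 × 10^4 GeV.
Result: 8.50 × 10^4 × 1.782 × 10^-27 = 1.515 × 10^-22 kg.

1.515 × 10^-22 kg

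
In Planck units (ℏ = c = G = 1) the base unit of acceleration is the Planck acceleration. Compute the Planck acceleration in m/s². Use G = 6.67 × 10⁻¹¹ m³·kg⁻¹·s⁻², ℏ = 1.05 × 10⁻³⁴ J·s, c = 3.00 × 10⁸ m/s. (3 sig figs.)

5.59 × 10⁵¹ m/s²

a_P = √(c⁷/(ℏG))
  = √(3.12 × 10¹⁰³)
  = 5.59 × 10⁵¹ m/s²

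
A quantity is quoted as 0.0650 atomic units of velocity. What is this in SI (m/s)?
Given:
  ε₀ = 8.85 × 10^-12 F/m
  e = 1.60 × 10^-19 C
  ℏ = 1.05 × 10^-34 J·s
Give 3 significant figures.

One atomic unit of velocity: v_au = e²/(4πε₀ℏ) = 2.19 × 10^6 m/s.
0.0650 × 2.19 × 10^6 m/s = 1.42 × 10^5 m/s

1.42 × 10^5 m/s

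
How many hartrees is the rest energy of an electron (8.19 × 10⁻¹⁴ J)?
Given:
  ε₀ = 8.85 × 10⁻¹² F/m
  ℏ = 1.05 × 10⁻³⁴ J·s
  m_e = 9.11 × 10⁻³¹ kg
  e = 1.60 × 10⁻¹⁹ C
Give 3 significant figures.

1.87 × 10⁴

hartree: E_h = m_e e⁴/(4πε₀ℏ)² = 4.38 × 10⁻¹⁸ J.
8.19 × 10⁻¹⁴ / 4.38 × 10⁻¹⁸ = 1.87 × 10⁴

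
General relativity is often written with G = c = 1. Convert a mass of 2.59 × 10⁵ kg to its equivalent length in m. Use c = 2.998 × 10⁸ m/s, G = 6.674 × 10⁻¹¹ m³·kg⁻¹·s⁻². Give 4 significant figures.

In G = c = 1 units mass has dimensions of length; the conversion factor is G/c².
2.59 × 10⁵ kg × (G/c²) = 1.923 × 10⁻²² m

1.923 × 10⁻²² m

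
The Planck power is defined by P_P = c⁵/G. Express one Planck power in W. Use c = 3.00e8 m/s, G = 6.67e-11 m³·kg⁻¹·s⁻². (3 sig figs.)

3.64e52 W

P_P = c⁵/G
  = 2.43e42 / 6.67e-11
  = 3.64e52 W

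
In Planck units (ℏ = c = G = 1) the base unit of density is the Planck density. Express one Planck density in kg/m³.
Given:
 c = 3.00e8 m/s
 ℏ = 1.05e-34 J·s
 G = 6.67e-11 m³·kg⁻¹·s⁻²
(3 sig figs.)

ρ_P = c⁵/(ℏG²)
  = 2.43e42 / 4.67e-55
  = 5.20e96 kg/m³

5.20e96 kg/m³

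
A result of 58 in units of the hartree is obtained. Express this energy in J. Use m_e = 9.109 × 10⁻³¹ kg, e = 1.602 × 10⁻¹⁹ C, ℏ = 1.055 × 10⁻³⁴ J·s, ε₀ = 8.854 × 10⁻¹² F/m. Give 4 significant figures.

2.525 × 10⁻¹⁶ J

One hartree: E_h = m_e e⁴/(4πε₀ℏ)² = 4.354 × 10⁻¹⁸ J.
58 × 4.354 × 10⁻¹⁸ J = 2.525 × 10⁻¹⁶ J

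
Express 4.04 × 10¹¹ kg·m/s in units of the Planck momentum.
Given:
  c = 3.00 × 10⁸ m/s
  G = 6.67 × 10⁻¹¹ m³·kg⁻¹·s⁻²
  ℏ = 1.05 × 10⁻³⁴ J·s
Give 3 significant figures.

6.20 × 10¹⁰

Planck momentum: p_P = √(ℏc³/G) = 6.52 kg·m/s.
4.04 × 10¹¹ / 6.52 = 6.20 × 10¹⁰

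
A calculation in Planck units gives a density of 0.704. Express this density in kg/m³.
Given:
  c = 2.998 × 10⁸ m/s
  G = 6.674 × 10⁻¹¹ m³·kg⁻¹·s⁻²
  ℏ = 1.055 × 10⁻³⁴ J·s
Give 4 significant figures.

One Planck density: ρ_P = c⁵/(ℏG²) = 5.154 × 10⁹⁶ kg/m³.
0.704 × 5.154 × 10⁹⁶ kg/m³ = 3.628 × 10⁹⁶ kg/m³

3.628 × 10⁹⁶ kg/m³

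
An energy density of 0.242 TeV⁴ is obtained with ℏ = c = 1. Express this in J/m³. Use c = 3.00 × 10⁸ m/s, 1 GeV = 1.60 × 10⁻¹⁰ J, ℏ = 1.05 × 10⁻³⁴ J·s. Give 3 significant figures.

5.07 × 10⁴⁸ J/m³

[E]/[L]³ = [E]⁴/(ℏc)³; restore (ℏc)⁻³.
1 GeV⁴ → 1/(ℏc)³ × (1 GeV in J)⁴ = 2.10 × 10³⁷ J/m³.
Convert the energy scale: 0.242 TeV⁴ = 2.42 × 10¹¹ GeV⁴.
Result: 2.42 × 10¹¹ × 2.10 × 10³⁷ = 5.07 × 10⁴⁸ J/m³.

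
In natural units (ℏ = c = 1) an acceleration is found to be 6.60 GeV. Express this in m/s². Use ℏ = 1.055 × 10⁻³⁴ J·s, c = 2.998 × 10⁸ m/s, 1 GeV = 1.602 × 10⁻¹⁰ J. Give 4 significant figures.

Acceleration is [L]/[T]² = c·[E]/ℏ.
1 GeV → c/ℏ × (1 GeV in J) = 4.552 × 10³² m/s².
Result: 6.60 × 4.552 × 10³² = 3.005 × 10³³ m/s².

3.005 × 10³³ m/s²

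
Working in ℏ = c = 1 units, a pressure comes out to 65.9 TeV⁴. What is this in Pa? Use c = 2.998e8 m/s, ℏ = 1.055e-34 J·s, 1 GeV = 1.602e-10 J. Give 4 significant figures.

Pressure is [E]/[L]³ = [E]⁴/(ℏc)³.
1 GeV⁴ → 1/(ℏc)³ × (1 GeV in J)⁴ = 2.082e37 Pa.
Convert the energy scale: 65.9 TeV⁴ = 6.59e13 GeV⁴.
Result: 6.59e13 × 2.082e37 = 1.372e51 Pa.

1.372e51 Pa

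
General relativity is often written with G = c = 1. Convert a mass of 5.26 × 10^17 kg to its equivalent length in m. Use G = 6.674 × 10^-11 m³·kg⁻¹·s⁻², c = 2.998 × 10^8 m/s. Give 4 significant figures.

3.906 × 10^-10 m

In G = c = 1 units mass has dimensions of length; the conversion factor is G/c².
5.26 × 10^17 kg × (G/c²) = 3.906 × 10^-10 m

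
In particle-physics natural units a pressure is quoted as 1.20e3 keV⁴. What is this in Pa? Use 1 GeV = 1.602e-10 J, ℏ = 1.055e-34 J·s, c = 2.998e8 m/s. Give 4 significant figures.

2.498e16 Pa

Pressure is [E]/[L]³ = [E]⁴/(ℏc)³.
1 GeV⁴ → 1/(ℏc)³ × (1 GeV in J)⁴ = 2.082e37 Pa.
Convert the energy scale: 1.20e3 keV⁴ = 1.20e-21 GeV⁴.
Result: 1.20e-21 × 2.082e37 = 2.498e16 Pa.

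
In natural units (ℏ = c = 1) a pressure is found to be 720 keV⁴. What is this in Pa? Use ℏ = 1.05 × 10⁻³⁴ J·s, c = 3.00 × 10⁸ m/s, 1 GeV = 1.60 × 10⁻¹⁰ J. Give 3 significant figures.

Pressure is [E]/[L]³ = [E]⁴/(ℏc)³.
1 GeV⁴ → 1/(ℏc)³ × (1 GeV in J)⁴ = 2.10 × 10³⁷ Pa.
Convert the energy scale: 720 keV⁴ = 7.20 × 10⁻²² GeV⁴.
Result: 7.20 × 10⁻²² × 2.10 × 10³⁷ = 1.51 × 10¹⁶ Pa.

1.51 × 10¹⁶ Pa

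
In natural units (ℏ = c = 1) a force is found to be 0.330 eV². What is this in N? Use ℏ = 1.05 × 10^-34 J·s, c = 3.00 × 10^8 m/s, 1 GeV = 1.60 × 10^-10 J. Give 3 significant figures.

Force is [E]/[L] = [E]²/(ℏc); restore (ℏc)⁻¹.
1 GeV² → 1/(ℏc) × (1 GeV in J)² = 8.13 × 10^5 N.
Convert the energy scale: 0.330 eV² = 3.30 × 10^-19 GeV².
Result: 3.30 × 10^-19 × 8.13 × 10^5 = 2.68 × 10^-13 N.

2.68 × 10^-13 N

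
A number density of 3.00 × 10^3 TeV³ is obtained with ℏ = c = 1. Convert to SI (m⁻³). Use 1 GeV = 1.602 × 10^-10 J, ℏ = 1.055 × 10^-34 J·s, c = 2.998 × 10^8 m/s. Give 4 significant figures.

3.898 × 10^59 m⁻³

Number density is [L]⁻³ = [E]³/(ℏc)³.
1 GeV³ → 1/(ℏc)³ × (1 GeV in J)³ = 1.299 × 10^47 m⁻³.
Convert the energy scale: 3.00 × 10^3 TeV³ = 3.00 × 10^12 GeV³.
Result: 3.00 × 10^12 × 1.299 × 10^47 = 3.898 × 10^59 m⁻³.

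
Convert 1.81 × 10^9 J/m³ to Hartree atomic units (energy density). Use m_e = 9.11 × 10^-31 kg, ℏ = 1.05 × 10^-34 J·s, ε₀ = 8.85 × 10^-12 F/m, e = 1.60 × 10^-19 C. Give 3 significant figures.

6.01 × 10^-5

atomic unit of energy density: u_au = E_h/a₀³ = m_e⁴e¹⁰/((4πε₀)⁵ℏ⁸) = 3.01 × 10^13 J/m³.
1.81 × 10^9 / 3.01 × 10^13 = 6.01 × 10^-5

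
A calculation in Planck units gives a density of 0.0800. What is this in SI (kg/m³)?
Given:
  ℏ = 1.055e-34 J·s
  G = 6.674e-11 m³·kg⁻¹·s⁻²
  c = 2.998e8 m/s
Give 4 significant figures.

One Planck density: ρ_P = c⁵/(ℏG²) = 5.154e96 kg/m³.
0.0800 × 5.154e96 kg/m³ = 4.123e95 kg/m³

4.123e95 kg/m³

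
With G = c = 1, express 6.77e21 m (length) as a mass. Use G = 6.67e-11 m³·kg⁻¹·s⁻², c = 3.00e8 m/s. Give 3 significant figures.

Length → mass via c²/G.
6.77e21 m × (c²/G) = 9.13e48 kg

9.13e48 kg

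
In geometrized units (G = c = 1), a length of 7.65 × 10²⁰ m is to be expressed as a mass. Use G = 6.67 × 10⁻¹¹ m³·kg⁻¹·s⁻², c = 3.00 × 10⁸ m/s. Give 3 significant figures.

1.03 × 10⁴⁸ kg

Length → mass via c²/G.
7.65 × 10²⁰ m × (c²/G) = 1.03 × 10⁴⁸ kg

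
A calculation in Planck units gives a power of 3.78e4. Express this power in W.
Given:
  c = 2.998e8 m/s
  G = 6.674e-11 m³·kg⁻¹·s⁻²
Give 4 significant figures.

One Planck power: P_P = c⁵/G = 3.629e52 W.
3.78e4 × 3.629e52 W = 1.372e57 W

1.372e57 W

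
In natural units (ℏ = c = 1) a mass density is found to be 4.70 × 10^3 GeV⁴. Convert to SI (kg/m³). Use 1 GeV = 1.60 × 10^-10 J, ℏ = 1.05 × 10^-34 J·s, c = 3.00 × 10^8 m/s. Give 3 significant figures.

1.09 × 10^24 kg/m³

Mass density is [E]/(c²[L]³) = [E]⁴/(ℏ³c⁵).
1 GeV⁴ → 1/(ℏ³c⁵) × (1 GeV in J)⁴ = 2.33 × 10^20 kg/m³.
Result: 4.70 × 10^3 × 2.33 × 10^20 = 1.09 × 10^24 kg/m³.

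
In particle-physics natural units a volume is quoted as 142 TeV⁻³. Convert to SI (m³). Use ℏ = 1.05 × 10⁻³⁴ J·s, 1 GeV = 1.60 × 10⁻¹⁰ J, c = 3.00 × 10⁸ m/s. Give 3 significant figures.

Volume is [L]³ = [E]⁻³·(ℏc)³.
1 GeV⁻³ → (ℏc)³ × (1 GeV in J)⁻³ = 7.63 × 10⁻⁴⁸ m³.
Convert the energy scale: 142 TeV⁻³ = 1.42 × 10⁻⁷ GeV⁻³.
Result: 1.42 × 10⁻⁷ × 7.63 × 10⁻⁴⁸ = 1.08 × 10⁻⁵⁴ m³.

1.08 × 10⁻⁵⁴ m³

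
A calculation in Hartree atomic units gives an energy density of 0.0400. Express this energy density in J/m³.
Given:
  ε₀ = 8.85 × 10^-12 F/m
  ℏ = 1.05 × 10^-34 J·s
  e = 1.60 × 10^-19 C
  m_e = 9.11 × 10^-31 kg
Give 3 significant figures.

1.21 × 10^12 J/m³

One atomic unit of energy density: u_au = E_h/a₀³ = m_e⁴e¹⁰/((4πε₀)⁵ℏ⁸) = 3.01 × 10^13 J/m³.
0.0400 × 3.01 × 10^13 J/m³ = 1.21 × 10^12 J/m³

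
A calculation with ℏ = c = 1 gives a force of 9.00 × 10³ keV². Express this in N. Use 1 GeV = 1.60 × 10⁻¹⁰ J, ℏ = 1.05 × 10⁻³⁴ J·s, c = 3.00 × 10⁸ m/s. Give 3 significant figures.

7.31 × 10⁻³ N

Force is [E]/[L] = [E]²/(ℏc); restore (ℏc)⁻¹.
1 GeV² → 1/(ℏc) × (1 GeV in J)² = 8.13 × 10⁵ N.
Convert the energy scale: 9.00 × 10³ keV² = 9.00 × 10⁻⁹ GeV².
Result: 9.00 × 10⁻⁹ × 8.13 × 10⁵ = 7.31 × 10⁻³ N.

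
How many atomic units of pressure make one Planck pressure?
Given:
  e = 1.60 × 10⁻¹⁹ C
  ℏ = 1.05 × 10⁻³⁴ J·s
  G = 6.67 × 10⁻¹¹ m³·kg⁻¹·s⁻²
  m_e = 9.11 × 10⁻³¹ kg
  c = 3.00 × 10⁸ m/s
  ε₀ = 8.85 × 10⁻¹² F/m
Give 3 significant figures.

1.55 × 10¹⁰⁰

Planck pressure: p_P = c⁷/(ℏG²) = 4.68 × 10¹¹³ Pa
atomic unit of pressure: P_au = E_h/a₀³ = m_e⁴e¹⁰/((4πε₀)⁵ℏ⁸) = 3.01 × 10¹³ Pa
ratio = 4.68 × 10¹¹³ / 3.01 × 10¹³ = 1.55 × 10¹⁰⁰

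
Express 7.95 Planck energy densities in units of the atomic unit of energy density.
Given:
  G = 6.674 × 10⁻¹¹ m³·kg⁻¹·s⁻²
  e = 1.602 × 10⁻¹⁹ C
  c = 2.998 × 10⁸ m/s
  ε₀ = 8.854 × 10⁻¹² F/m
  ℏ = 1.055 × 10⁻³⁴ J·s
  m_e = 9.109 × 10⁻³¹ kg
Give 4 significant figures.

1.257 × 10¹⁰¹

Planck energy density: u_P = c⁷/(ℏG²) = 4.632 × 10¹¹³ J/m³
atomic unit of energy density: u_au = E_h/a₀³ = m_e⁴e¹⁰/((4πε₀)⁵ℏ⁸) = 2.929 × 10¹³ J/m³
7.95 × 4.632 × 10¹¹³ / 2.929 × 10¹³ = 1.257 × 10¹⁰¹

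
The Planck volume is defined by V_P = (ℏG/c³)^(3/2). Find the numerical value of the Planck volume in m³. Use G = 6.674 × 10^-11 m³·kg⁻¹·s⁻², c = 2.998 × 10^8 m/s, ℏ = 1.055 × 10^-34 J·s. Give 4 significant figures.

V_P = (ℏG/c³)^(3/2)
  = √(1.784 × 10^-209)
  = 4.224 × 10^-105 m³

4.224 × 10^-105 m³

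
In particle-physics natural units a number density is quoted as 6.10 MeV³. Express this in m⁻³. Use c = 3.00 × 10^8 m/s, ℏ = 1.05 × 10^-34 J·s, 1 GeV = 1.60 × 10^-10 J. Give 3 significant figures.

7.99 × 10^38 m⁻³

Number density is [L]⁻³ = [E]³/(ℏc)³.
1 GeV³ → 1/(ℏc)³ × (1 GeV in J)³ = 1.31 × 10^47 m⁻³.
Convert the energy scale: 6.10 MeV³ = 6.10 × 10^-9 GeV³.
Result: 6.10 × 10^-9 × 1.31 × 10^47 = 7.99 × 10^38 m⁻³.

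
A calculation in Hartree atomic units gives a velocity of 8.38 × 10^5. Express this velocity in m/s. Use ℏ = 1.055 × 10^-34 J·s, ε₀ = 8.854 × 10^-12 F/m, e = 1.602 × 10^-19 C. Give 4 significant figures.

One atomic unit of velocity: v_au = e²/(4πε₀ℏ) = 2.186 × 10^6 m/s.
8.38 × 10^5 × 2.186 × 10^6 m/s = 1.832 × 10^12 m/s

1.832 × 10^12 m/s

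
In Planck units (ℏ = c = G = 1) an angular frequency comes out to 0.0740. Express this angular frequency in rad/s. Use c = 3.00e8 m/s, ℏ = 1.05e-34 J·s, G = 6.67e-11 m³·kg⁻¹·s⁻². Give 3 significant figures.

1.38e42 rad/s

One Planck angular frequency: ω_P = √(c⁵/(ℏG)) = 1.86e43 rad/s.
0.0740 × 1.86e43 rad/s = 1.38e42 rad/s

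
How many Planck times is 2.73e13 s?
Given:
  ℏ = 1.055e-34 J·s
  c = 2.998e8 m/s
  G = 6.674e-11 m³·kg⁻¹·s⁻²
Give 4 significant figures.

Planck time: t_P = √(ℏG/c⁵) = 5.392e-44 s.
2.73e13 / 5.392e-44 = 5.063e56

5.063e56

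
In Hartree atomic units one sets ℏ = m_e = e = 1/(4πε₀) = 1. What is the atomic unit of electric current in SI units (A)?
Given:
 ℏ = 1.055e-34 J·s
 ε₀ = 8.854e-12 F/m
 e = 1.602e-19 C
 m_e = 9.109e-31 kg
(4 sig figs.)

6.612e-3 A

I_au = e E_h/ℏ = m_e e⁵/((4πε₀)²ℏ³)
E_h = 4.354e-18 J
e·E_h/ℏ = 6.612e-3 A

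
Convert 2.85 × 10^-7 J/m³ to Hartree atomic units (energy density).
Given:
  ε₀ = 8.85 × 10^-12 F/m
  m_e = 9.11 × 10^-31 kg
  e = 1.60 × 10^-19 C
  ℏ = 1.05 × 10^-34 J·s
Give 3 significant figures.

atomic unit of energy density: u_au = E_h/a₀³ = m_e⁴e¹⁰/((4πε₀)⁵ℏ⁸) = 3.01 × 10^13 J/m³.
2.85 × 10^-7 / 3.01 × 10^13 = 9.46 × 10^-21

9.46 × 10^-21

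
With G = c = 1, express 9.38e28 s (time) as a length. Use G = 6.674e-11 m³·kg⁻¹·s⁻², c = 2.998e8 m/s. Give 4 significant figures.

Time → length via c.
9.38e28 s × (c) = 2.812e37 m

2.812e37 m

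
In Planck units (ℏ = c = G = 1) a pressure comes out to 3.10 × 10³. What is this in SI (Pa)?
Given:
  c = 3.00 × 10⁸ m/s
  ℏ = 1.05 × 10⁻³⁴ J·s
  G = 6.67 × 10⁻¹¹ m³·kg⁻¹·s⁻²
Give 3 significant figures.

One Planck pressure: p_P = c⁷/(ℏG²) = 4.68 × 10¹¹³ Pa.
3.10 × 10³ × 4.68 × 10¹¹³ Pa = 1.45 × 10¹¹⁷ Pa

1.45 × 10¹¹⁷ Pa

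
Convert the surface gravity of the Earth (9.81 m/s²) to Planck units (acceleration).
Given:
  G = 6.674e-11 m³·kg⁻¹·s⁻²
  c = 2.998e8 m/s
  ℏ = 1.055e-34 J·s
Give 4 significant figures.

1.764e-51

Planck acceleration: a_P = √(c⁷/(ℏG)) = 5.560e51 m/s².
9.81 / 5.560e51 = 1.764e-51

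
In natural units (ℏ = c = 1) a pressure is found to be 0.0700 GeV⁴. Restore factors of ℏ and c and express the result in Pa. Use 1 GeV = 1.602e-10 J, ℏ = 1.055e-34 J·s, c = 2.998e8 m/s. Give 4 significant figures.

1.457e36 Pa

Pressure is [E]/[L]³ = [E]⁴/(ℏc)³.
1 GeV⁴ → 1/(ℏc)³ × (1 GeV in J)⁴ = 2.082e37 Pa.
Result: 0.0700 × 2.082e37 = 1.457e36 Pa.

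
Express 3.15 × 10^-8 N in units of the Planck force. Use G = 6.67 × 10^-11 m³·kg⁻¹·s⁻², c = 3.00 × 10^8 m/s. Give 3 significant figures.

2.59 × 10^-52

Planck force: F_P = c⁴/G = 1.21 × 10^44 N.
3.15 × 10^-8 / 1.21 × 10^44 = 2.59 × 10^-52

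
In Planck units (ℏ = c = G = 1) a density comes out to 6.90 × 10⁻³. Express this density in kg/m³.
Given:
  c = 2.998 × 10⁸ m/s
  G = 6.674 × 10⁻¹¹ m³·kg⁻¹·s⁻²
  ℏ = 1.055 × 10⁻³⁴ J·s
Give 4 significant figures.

3.556 × 10⁹⁴ kg/m³

One Planck density: ρ_P = c⁵/(ℏG²) = 5.154 × 10⁹⁶ kg/m³.
6.90 × 10⁻³ × 5.154 × 10⁹⁶ kg/m³ = 3.556 × 10⁹⁴ kg/m³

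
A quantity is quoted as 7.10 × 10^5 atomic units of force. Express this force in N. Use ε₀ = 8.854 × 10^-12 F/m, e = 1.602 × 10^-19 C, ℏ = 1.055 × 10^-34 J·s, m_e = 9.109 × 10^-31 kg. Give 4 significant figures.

0.05836 N

One atomic unit of force: F_au = E_h/a₀ = m_e²e⁶/((4πε₀)³ℏ⁴) = 8.220 × 10^-8 N.
7.10 × 10^5 × 8.220 × 10^-8 N = 0.05836 N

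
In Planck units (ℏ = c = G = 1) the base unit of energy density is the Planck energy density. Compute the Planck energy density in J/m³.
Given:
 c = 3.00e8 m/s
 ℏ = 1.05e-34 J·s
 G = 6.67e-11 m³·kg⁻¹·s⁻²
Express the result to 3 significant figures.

4.68e113 J/m³

u_P = c⁷/(ℏG²)
  = 2.19e59 / 4.67e-55
  = 4.68e113 J/m³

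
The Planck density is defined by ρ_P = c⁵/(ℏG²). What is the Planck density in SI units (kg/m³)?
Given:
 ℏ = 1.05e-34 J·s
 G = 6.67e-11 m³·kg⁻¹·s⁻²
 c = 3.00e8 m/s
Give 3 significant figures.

5.20e96 kg/m³

ρ_P = c⁵/(ℏG²)
  = 2.43e42 / 4.67e-55
  = 5.20e96 kg/m³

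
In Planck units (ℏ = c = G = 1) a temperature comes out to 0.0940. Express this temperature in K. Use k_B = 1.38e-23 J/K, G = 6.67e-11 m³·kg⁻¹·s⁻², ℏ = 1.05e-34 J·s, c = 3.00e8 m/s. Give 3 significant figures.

One Planck temperature: T_P = √(ℏc⁵/G) / k_B = 1.42e32 K.
0.0940 × 1.42e32 K = 1.33e31 K

1.33e31 K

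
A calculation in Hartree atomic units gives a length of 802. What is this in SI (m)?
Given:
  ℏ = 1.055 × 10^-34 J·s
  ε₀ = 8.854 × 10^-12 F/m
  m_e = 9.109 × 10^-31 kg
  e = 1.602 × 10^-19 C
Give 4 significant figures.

4.248 × 10^-8 m

One Bohr radius: a₀ = 4πε₀ℏ²/(m_e e²) = 5.297 × 10^-11 m.
802 × 5.297 × 10^-11 m = 4.248 × 10^-8 m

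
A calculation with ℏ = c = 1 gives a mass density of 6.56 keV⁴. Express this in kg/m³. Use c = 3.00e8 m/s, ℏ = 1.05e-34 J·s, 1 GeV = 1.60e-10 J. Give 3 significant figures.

Mass density is [E]/(c²[L]³) = [E]⁴/(ℏ³c⁵).
1 GeV⁴ → 1/(ℏ³c⁵) × (1 GeV in J)⁴ = 2.33e20 kg/m³.
Convert the energy scale: 6.56 keV⁴ = 6.56e-24 GeV⁴.
Result: 6.56e-24 × 2.33e20 = 1.53e-3 kg/m³.

1.53e-3 kg/m³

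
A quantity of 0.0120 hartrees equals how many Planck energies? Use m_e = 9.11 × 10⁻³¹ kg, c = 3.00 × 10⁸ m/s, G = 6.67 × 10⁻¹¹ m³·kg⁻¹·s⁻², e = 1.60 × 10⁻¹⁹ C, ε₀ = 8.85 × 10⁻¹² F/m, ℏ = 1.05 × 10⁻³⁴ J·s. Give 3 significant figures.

hartree: E_h = m_e e⁴/(4πε₀ℏ)² = 4.38 × 10⁻¹⁸ J
Planck energy: E_P = √(ℏc⁵/G) = 1.96 × 10⁹ J
0.0120 × 4.38 × 10⁻¹⁸ / 1.96 × 10⁹ = 2.69 × 10⁻²⁹

2.69 × 10⁻²⁹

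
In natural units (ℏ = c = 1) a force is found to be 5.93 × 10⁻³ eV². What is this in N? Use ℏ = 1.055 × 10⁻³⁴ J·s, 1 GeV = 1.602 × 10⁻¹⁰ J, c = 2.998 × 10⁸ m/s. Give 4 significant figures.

4.812 × 10⁻¹⁵ N

Force is [E]/[L] = [E]²/(ℏc); restore (ℏc)⁻¹.
1 GeV² → 1/(ℏc) × (1 GeV in J)² = 8.114 × 10⁵ N.
Convert the energy scale: 5.93 × 10⁻³ eV² = 5.93 × 10⁻²¹ GeV².
Result: 5.93 × 10⁻²¹ × 8.114 × 10⁵ = 4.812 × 10⁻¹⁵ N.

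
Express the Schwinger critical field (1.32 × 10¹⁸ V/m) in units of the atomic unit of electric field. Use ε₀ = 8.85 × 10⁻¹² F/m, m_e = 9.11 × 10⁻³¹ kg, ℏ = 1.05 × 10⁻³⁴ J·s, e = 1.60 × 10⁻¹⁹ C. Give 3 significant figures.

atomic unit of electric field: E_au = E_h/(e a₀) = m_e²e⁵/((4πε₀)³ℏ⁴) = 5.20 × 10¹¹ V/m.
1.32 × 10¹⁸ / 5.20 × 10¹¹ = 2.54 × 10⁶

2.54 × 10⁶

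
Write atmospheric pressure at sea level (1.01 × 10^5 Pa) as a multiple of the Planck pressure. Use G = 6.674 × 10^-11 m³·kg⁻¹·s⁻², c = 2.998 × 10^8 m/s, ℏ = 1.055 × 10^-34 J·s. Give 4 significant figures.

2.180 × 10^-109

Planck pressure: p_P = c⁷/(ℏG²) = 4.632 × 10^113 Pa.
1.01 × 10^5 / 4.632 × 10^113 = 2.180 × 10^-109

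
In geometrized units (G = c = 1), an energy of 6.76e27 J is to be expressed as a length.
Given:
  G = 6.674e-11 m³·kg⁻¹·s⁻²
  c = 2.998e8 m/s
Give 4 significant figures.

5.585e-17 m

Energy → length via G/c⁴.
6.76e27 J × (G/c⁴) = 5.585e-17 m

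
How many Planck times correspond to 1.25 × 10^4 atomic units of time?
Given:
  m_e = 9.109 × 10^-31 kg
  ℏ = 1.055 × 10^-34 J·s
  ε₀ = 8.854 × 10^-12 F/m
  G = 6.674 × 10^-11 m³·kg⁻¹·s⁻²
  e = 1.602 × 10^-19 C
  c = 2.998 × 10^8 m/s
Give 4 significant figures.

atomic unit of time: τ_au = (4πε₀)²ℏ³/(m_e e⁴) = 2.423 × 10^-17 s
Planck time: t_P = √(ℏG/c⁵) = 5.392 × 10^-44 s
1.25 × 10^4 × 2.423 × 10^-17 / 5.392 × 10^-44 = 5.617 × 10^30

5.617 × 10^30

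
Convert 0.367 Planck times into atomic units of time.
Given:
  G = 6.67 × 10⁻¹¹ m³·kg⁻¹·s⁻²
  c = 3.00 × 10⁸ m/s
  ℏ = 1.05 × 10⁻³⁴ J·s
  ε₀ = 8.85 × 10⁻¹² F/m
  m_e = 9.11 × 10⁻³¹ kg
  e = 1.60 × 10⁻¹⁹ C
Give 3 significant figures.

Planck time: t_P = √(ℏG/c⁵) = 5.37 × 10⁻⁴⁴ s
atomic unit of time: τ_au = (4πε₀)²ℏ³/(m_e e⁴) = 2.40 × 10⁻¹⁷ s
0.367 × 5.37 × 10⁻⁴⁴ / 2.40 × 10⁻¹⁷ = 8.22 × 10⁻²⁸

8.22 × 10⁻²⁸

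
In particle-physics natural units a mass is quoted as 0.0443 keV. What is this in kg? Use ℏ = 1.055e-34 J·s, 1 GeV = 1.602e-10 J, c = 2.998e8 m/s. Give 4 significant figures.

7.896e-35 kg

Mass is [E]/c²; divide by c².
1 GeV → 1/c² × (1 GeV in J) = 1.782e-27 kg.
Convert the energy scale: 0.0443 keV = 4.43e-8 GeV.
Result: 4.43e-8 × 1.782e-27 = 7.896e-35 kg.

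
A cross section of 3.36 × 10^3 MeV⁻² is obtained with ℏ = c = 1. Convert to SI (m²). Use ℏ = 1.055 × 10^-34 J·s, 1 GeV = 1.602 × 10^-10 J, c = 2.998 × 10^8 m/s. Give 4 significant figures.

1.310 × 10^-22 m²

Area is [L]² = [E]⁻²·(ℏc)²; restore (ℏc)².
1 GeV⁻² → (ℏc)² × (1 GeV in J)⁻² = 3.898 × 10^-32 m².
Convert the energy scale: 3.36 × 10^3 MeV⁻² = 3.36 × 10^9 GeV⁻².
Result: 3.36 × 10^9 × 3.898 × 10^-32 = 1.310 × 10^-22 m².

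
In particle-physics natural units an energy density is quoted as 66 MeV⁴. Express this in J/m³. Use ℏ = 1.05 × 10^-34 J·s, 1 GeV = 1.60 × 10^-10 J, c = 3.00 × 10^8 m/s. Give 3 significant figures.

1.38 × 10^27 J/m³

[E]/[L]³ = [E]⁴/(ℏc)³; restore (ℏc)⁻³.
1 GeV⁴ → 1/(ℏc)³ × (1 GeV in J)⁴ = 2.10 × 10^37 J/m³.
Convert the energy scale: 66 MeV⁴ = 6.60 × 10^-11 GeV⁴.
Result: 6.60 × 10^-11 × 2.10 × 10^37 = 1.38 × 10^27 J/m³.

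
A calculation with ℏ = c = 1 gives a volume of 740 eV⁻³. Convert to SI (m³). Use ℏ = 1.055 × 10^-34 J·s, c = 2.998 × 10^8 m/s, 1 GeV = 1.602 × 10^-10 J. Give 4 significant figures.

5.695 × 10^-18 m³

Volume is [L]³ = [E]⁻³·(ℏc)³.
1 GeV⁻³ → (ℏc)³ × (1 GeV in J)⁻³ = 7.696 × 10^-48 m³.
Convert the energy scale: 740 eV⁻³ = 7.40 × 10^29 GeV⁻³.
Result: 7.40 × 10^29 × 7.696 × 10^-48 = 5.695 × 10^-18 m³.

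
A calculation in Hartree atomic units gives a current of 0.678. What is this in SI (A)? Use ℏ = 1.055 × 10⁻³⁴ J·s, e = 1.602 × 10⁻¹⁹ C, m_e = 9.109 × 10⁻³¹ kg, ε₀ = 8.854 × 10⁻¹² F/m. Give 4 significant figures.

One atomic unit of electric current: I_au = e E_h/ℏ = m_e e⁵/((4πε₀)²ℏ³) = 6.612 × 10⁻³ A.
0.678 × 6.612 × 10⁻³ A = 4.483 × 10⁻³ A

4.483 × 10⁻³ A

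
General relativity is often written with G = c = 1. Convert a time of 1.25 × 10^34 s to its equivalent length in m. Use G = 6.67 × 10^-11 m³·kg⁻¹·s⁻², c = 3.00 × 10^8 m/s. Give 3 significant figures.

Time → length via c.
1.25 × 10^34 s × (c) = 3.75 × 10^42 m

3.75 × 10^42 m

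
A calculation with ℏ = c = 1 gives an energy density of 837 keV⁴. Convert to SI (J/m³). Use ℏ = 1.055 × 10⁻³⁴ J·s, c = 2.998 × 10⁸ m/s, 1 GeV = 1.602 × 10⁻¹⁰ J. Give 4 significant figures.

1.742 × 10¹⁶ J/m³

[E]/[L]³ = [E]⁴/(ℏc)³; restore (ℏc)⁻³.
1 GeV⁴ → 1/(ℏc)³ × (1 GeV in J)⁴ = 2.082 × 10³⁷ J/m³.
Convert the energy scale: 837 keV⁴ = 8.37 × 10⁻²² GeV⁴.
Result: 8.37 × 10⁻²² × 2.082 × 10³⁷ = 1.742 × 10¹⁶ J/m³.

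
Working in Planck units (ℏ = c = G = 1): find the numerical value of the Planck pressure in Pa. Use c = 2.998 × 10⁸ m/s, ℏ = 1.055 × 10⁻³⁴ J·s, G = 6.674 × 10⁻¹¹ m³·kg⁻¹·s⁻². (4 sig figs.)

Dimensional analysis gives p_P = c⁷/(ℏG²).
  = 2.177 × 10⁵⁹ / 4.699 × 10⁻⁵⁵
  = 4.632 × 10¹¹³ Pa

4.632 × 10¹¹³ Pa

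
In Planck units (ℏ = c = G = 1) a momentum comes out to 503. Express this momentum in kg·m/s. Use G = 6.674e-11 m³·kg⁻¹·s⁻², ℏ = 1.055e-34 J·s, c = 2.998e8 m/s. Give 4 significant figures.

One Planck momentum: p_P = √(ℏc³/G) = 6.527 kg·m/s.
503 × 6.527 kg·m/s = 3.283e3 kg·m/s

3.283e3 kg·m/s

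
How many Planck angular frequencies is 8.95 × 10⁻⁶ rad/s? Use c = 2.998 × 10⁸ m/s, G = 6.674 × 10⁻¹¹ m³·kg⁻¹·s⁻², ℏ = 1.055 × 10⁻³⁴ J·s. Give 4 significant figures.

4.826 × 10⁻⁴⁹

Planck angular frequency: ω_P = √(c⁵/(ℏG)) = 1.855 × 10⁴³ rad/s.
8.95 × 10⁻⁶ / 1.855 × 10⁴³ = 4.826 × 10⁻⁴⁹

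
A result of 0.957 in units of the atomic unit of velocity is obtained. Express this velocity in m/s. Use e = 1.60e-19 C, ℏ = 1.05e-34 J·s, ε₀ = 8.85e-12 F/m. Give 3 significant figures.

One atomic unit of velocity: v_au = e²/(4πε₀ℏ) = 2.19e6 m/s.
0.957 × 2.19e6 m/s = 2.10e6 m/s

2.10e6 m/s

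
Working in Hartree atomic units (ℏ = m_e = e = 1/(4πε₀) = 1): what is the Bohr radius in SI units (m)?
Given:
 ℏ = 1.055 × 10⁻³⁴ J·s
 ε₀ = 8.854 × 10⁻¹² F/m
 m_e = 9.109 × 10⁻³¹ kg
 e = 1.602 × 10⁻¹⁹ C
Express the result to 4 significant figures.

5.297 × 10⁻¹¹ m

From ℏ = m_e = e = 1/(4πε₀) = 1 the length scale is a₀ = 4πε₀ℏ²/(m_e e²).
  = 1.238 × 10⁻⁷⁸ / 2.338 × 10⁻⁶⁸
  = 5.297 × 10⁻¹¹ m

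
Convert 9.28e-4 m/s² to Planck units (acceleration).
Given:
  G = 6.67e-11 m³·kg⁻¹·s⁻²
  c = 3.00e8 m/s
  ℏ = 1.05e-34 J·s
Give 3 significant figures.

Planck acceleration: a_P = √(c⁷/(ℏG)) = 5.59e51 m/s².
9.28e-4 / 5.59e51 = 1.66e-55

1.66e-55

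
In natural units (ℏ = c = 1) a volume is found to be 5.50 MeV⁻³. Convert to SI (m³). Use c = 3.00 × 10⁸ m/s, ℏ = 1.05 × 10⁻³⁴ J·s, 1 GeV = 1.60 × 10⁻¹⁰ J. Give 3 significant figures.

4.20 × 10⁻³⁸ m³

Volume is [L]³ = [E]⁻³·(ℏc)³.
1 GeV⁻³ → (ℏc)³ × (1 GeV in J)⁻³ = 7.63 × 10⁻⁴⁸ m³.
Convert the energy scale: 5.50 MeV⁻³ = 5.50 × 10⁹ GeV⁻³.
Result: 5.50 × 10⁹ × 7.63 × 10⁻⁴⁸ = 4.20 × 10⁻³⁸ m³.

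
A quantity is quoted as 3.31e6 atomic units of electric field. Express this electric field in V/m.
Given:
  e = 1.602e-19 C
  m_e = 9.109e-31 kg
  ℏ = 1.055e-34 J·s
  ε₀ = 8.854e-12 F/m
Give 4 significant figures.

One atomic unit of electric field: E_au = E_h/(e a₀) = m_e²e⁵/((4πε₀)³ℏ⁴) = 5.131e11 V/m.
3.31e6 × 5.131e11 V/m = 1.698e18 V/m

1.698e18 V/m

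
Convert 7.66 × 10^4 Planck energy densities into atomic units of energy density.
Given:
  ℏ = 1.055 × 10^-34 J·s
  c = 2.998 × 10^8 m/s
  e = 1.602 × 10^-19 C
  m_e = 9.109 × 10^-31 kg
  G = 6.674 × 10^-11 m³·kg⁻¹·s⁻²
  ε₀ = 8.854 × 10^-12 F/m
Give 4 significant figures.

Planck energy density: u_P = c⁷/(ℏG²) = 4.632 × 10^113 J/m³
atomic unit of energy density: u_au = E_h/a₀³ = m_e⁴e¹⁰/((4πε₀)⁵ℏ⁸) = 2.929 × 10^13 J/m³
7.66 × 10^4 × 4.632 × 10^113 / 2.929 × 10^13 = 1.211 × 10^105

1.211 × 10^105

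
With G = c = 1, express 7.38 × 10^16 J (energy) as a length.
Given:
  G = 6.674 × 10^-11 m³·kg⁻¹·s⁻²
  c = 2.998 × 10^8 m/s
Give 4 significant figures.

6.097 × 10^-28 m

Energy → length via G/c⁴.
7.38 × 10^16 J × (G/c⁴) = 6.097 × 10^-28 m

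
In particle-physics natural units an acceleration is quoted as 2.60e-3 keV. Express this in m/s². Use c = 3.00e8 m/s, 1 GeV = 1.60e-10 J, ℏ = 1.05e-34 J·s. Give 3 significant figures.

Acceleration is [L]/[T]² = c·[E]/ℏ.
1 GeV → c/ℏ × (1 GeV in J) = 4.57e32 m/s².
Convert the energy scale: 2.60e-3 keV = 2.60e-9 GeV.
Result: 2.60e-9 × 4.57e32 = 1.19e24 m/s².

1.19e24 m/s²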